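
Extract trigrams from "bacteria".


Word: "bacteria" (length 8)
Number of trigrams = 8 - 3 + 1 = 6
  Position 0: "bac"
  Position 1: "act"
  Position 2: "cte"
  Position 3: "ter"
  Position 4: "eri"
  Position 5: "ria"
Trigrams = "bac", "act", "cte", "ter", "eri", "ria"


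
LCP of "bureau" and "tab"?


Word 1: "bureau"
Word 2: "tab"
Comparing from start:
  Pos 0: 'b' != 't' (stop)
LCP = "" (length 0)


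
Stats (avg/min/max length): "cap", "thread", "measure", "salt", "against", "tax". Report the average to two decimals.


Lengths: "cap"=3, "thread"=6, "measure"=7, "salt"=4, "against"=7, "tax"=3
Sum = 30, Count = 6
Average = 30/6 = 5.00
= avg=5.00, min=3, max=7


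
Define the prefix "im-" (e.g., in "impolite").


Prefix: im-
Example: impolite = im- + polite
Meaning = not / into


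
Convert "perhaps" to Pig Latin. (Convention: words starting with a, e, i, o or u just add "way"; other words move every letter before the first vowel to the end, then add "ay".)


Word: "perhaps"
Starts with consonant(s) → move to end, add 'ay'
Consonant cluster: "p"
Pig Latin = "erhapspay"


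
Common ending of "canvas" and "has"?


Word 1: "canvas"
Word 2: "has"
Comparing from end:
  Pos -1: 's' == 's'
  Pos -2: 'a' == 'a'
  Pos -3: 'v' != 'h' (stop)
LCS = "as" (length 2)


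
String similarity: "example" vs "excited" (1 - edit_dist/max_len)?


Word 1: "example" (length 7)
Word 2: "excited" (length 7)
One optimal edit sequence:
  1. keep 'e'
  2. keep 'x'
  3. substitute 'a' -> 'c'  (+1)
  4. substitute 'm' -> 'i'  (+1)
  5. substitute 'p' -> 't'  (+1)
  6. substitute 'l' -> 'e'  (+1)
  7. substitute 'e' -> 'd'  (+1)
Edit distance = 5
Max length = max(7, 7) = 7
Similarity = 1 - 5/7
= 0.2857


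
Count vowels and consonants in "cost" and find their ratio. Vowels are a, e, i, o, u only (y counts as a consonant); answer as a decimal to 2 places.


Word: "cost"
Vowels (a,e,i,o,u): 1
Consonants: 3
Ratio = 1/3
= 0.33


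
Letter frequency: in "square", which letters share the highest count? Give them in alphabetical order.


Word: "square"
Letter counts:
  'a': 1
  'e': 1
  'q': 1
  'r': 1
  's': 1
  'u': 1
Maximum count = 1
Most frequent = 'a', 'e', 'q', 'r', 's', 'u' (1 time each)


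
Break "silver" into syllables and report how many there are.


Word: "silver"
Syllable breakdown: sil / ver
Counting: 2 parts
= 2 syllables


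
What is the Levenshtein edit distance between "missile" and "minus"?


Word 1: "missile" (length 7)
Word 2: "minus" (length 5)
One optimal edit sequence (insert/delete/substitute each cost 1):
  1. keep 'm'
  2. keep 'i'
  3. delete 's'  (+1)
  4. delete 's'  (+1)
  5. substitute 'i' -> 'n'  (+1)
  6. substitute 'l' -> 'u'  (+1)
  7. substitute 'e' -> 's'  (+1)
Total edit operations: 5
Edit distance = 5


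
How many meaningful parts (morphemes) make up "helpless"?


Word: "helpless"
Morphemes: help + -less
Each morpheme carries meaning
= 2 morphemes


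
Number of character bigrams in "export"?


Word: "export" (length 6)
Number of 2-grams = length - 2 + 1 = 6 - 2 + 1
= 5


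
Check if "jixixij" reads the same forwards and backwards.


Word: "jixixij"
Reversed: "jixixij"
Forward == Backward? jixixij == jixixij
Palindrome = Yes


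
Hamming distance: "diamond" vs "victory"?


Comparing character by character (same length = 7):
  Pos 0: 'd' vs 'v' !=
  Pos 1: 'i' vs 'i' =
  Pos 2: 'a' vs 'c' !=
  Pos 3: 'm' vs 't' !=
  Pos 4: 'o' vs 'o' =
  Pos 5: 'n' vs 'r' !=
  Pos 6: 'd' vs 'y' !=
Hamming distance = 5


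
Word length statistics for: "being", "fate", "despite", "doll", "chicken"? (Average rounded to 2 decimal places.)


Lengths: "being"=5, "fate"=4, "despite"=7, "doll"=4, "chicken"=7
Sum = 27, Count = 5
Average = 27/5 = 5.40
= avg=5.40, min=4, max=7


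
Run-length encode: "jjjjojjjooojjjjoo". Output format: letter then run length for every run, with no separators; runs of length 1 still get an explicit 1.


String: "jjjjojjjooojjjjoo"
Scanning for consecutive runs:
  'j' x 4
  'o' x 1
  'j' x 3
  'o' x 3
  'j' x 4
  'o' x 2
RLE = "j4o1j3o3j4o2"


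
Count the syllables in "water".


Word: "water"
Syllable breakdown: wa-ter
Counting: 2 parts
= 2 syllables


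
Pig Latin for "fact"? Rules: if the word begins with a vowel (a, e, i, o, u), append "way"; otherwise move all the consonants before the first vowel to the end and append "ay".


Word: "fact"
Starts with consonant(s) → move to end, add 'ay'
Consonant cluster: "f"
Pig Latin = "actfay"


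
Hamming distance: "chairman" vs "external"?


Comparing character by character (same length = 8):
  Pos 0: 'c' vs 'e' !=
  Pos 1: 'h' vs 'x' !=
  Pos 2: 'a' vs 't' !=
  Pos 3: 'i' vs 'e' !=
  Pos 4: 'r' vs 'r' =
  Pos 5: 'm' vs 'n' !=
  Pos 6: 'a' vs 'a' =
  Pos 7: 'n' vs 'l' !=
Hamming distance = 6


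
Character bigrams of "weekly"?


Word: "weekly" (length 6)
Number of bigrams = 6 - 2 + 1 = 5
  Position 0: "we"
  Position 1: "ee"
  Position 2: "ek"
  Position 3: "kl"
  Position 4: "ly"
Bigrams = "we", "ee", "ek", "kl", "ly"


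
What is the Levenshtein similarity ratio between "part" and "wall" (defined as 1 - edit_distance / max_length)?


Word 1: "part" (length 4)
Word 2: "wall" (length 4)
One optimal edit sequence:
  1. substitute 'p' -> 'w'  (+1)
  2. keep 'a'
  3. substitute 'r' -> 'l'  (+1)
  4. substitute 't' -> 'l'  (+1)
Edit distance = 3
Max length = max(4, 4) = 4
Similarity = 1 - 3/4
= 0.2500


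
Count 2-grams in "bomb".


Word: "bomb" (length 4)
Number of 2-grams = length - 2 + 1 = 4 - 2 + 1
= 3


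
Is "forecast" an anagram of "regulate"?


Word 1: "regulate" → sorted: aeeglrtu
Word 2: "forecast" → sorted: aceforst
Same letters? aeeglrtu != aceforst
Anagram = No


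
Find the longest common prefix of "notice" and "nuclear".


Word 1: "notice"
Word 2: "nuclear"
Comparing from start:
  Pos 0: 'n' == 'n'
  Pos 1: 'o' != 'u' (stop)
LCP = "n" (length 1)


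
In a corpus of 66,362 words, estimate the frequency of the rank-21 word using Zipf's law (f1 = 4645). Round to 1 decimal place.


Zipf's law: f(r) = f(1) / r
f(1) = 4645
f(21) = 4645 / 21
= 221.2 occurrences


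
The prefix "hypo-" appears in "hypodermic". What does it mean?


Prefix: hypo-
Example: hypodermic (hypo- + dermic)
Meaning = under / below normal


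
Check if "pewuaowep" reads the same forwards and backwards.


Word: "pewuaowep"
Reversed: "pewoauwep"
Forward == Backward? pewuaowep != pewoauwep
Palindrome = No


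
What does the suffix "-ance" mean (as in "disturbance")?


Suffix: -ance
Example: disturbance (disturb + -ance)
Meaning = state of


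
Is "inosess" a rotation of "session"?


Word: "session", Candidate: "inosess"
Method: check if candidate is substring of word+word
"sessionsession" contains "inosess"? No
Is rotation = No


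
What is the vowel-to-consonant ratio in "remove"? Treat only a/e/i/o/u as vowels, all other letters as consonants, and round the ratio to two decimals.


Word: "remove"
Vowels (a,e,i,o,u): 3
Consonants: 3
Ratio = 3/3
= 1.00


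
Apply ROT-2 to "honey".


Word: "honey"
Shift: 2
Each letter → (letter + shift) mod 26:
  'h' (7) + 2 = 9 → 'j'
  'o' (14) + 2 = 16 → 'q'
  'n' (13) + 2 = 15 → 'p'
  'e' (4) + 2 = 6 → 'g'
  'y' (24) + 2 = 0 → 'a'
Result = "jqpga"


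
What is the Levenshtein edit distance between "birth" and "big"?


Word 1: "birth" (length 5)
Word 2: "big" (length 3)
One optimal edit sequence (insert/delete/substitute each cost 1):
  1. keep 'b'
  2. keep 'i'
  3. delete 'r'  (+1)
  4. delete 't'  (+1)
  5. substitute 'h' -> 'g'  (+1)
Total edit operations: 3
Edit distance = 3


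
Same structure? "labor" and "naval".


Pattern of "labor": [0, 1, 2, 3, 4]
Pattern of "naval": [0, 1, 2, 1, 3]
Patterns do not match
Same pattern = No


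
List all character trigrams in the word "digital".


Word: "digital" (length 7)
Number of trigrams = 7 - 3 + 1 = 5
  Position 0: "dig"
  Position 1: "igi"
  Position 2: "git"
  Position 3: "ita"
  Position 4: "tal"
Trigrams = "dig", "igi", "git", "ita", "tal"


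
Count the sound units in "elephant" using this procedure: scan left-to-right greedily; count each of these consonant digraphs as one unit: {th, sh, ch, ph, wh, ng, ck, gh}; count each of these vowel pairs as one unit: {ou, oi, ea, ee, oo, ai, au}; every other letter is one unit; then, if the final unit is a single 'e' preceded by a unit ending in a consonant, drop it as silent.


Word: "elephant" (8 letters)
Left-to-right scan:
  [1] 'e' (letter)
  [2] 'l' (letter)
  [3] 'e' (letter)
  [4] 'ph' (digraph)
  [5] 'a' (letter)
  [6] 'n' (letter)
  [7] 't' (letter)
Units from scan: 7
Sound units = 7 units


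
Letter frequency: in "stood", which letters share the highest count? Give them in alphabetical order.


Word: "stood"
Letter counts:
  'd': 1
  'o': 2
  's': 1
  't': 1
Maximum count = 2
Most frequent = 'o' (2 times each)


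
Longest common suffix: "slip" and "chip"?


Word 1: "slip"
Word 2: "chip"
Comparing from end:
  Pos -1: 'p' == 'p'
  Pos -2: 'i' == 'i'
  Pos -3: 'l' != 'h' (stop)
LCS = "ip" (length 2)


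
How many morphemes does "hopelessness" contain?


Word: "hopelessness"
Morphemes: hope / -less / -ness
Each morpheme carries meaning
= 3 morphemes


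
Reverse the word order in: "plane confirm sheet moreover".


Original: "plane confirm sheet moreover"
Words (1..n): plane | confirm | sheet | moreover
Reversed (n..1): moreover | sheet | confirm | plane
Result = "moreover sheet confirm plane"


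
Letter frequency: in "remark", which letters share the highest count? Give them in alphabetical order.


Word: "remark"
Letter counts:
  'a': 1
  'e': 1
  'k': 1
  'm': 1
  'r': 2
Maximum count = 2
Most frequent = 'r' (2 times each)


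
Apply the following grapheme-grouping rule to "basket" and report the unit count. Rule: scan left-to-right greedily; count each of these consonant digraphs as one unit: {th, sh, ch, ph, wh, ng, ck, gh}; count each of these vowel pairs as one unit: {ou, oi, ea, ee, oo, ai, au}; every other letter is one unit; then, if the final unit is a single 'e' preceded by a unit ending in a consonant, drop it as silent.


Word: "basket" (6 letters)
Left-to-right scan:
  [1] 'b' (letter)
  [2] 'a' (letter)
  [3] 's' (letter)
  [4] 'k' (letter)
  [5] 'e' (letter)
  [6] 't' (letter)
Units from scan: 6
Sound units = 6 units


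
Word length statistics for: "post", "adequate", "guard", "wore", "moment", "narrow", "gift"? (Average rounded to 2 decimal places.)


Lengths: "post"=4, "adequate"=8, "guard"=5, "wore"=4, "moment"=6, "narrow"=6, "gift"=4
Sum = 37, Count = 7
Average = 37/7 = 5.29
= avg=5.29, min=4, max=8


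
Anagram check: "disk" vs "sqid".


Word 1: "disk" → sorted: diks
Word 2: "sqid" → sorted: diqs
Same letters? diks != diqs
Anagram = No


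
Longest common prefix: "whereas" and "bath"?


Word 1: "whereas"
Word 2: "bath"
Comparing from start:
  Pos 0: 'w' != 'b' (stop)
LCP = "" (length 0)


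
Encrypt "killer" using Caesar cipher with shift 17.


Word: "killer"
Shift: 17
Each letter → (letter + shift) mod 26:
  'k' (10) + 17 = 1 → 'b'
  'i' (8) + 17 = 25 → 'z'
  'l' (11) + 17 = 2 → 'c'
  'l' (11) + 17 = 2 → 'c'
  'e' (4) + 17 = 21 → 'v'
  'r' (17) + 17 = 8 → 'i'
Result = "bzccvi"


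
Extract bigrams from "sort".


Word: "sort" (length 4)
Number of bigrams = 4 - 2 + 1 = 3
  Position 0: "so"
  Position 1: "or"
  Position 2: "rt"
Bigrams = "so", "or", "rt"


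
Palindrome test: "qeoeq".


Word: "qeoeq"
Reversed: "qeoeq"
Forward == Backward? qeoeq == qeoeq
Palindrome = Yes


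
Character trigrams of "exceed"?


Word: "exceed" (length 6)
Number of trigrams = 6 - 3 + 1 = 4
  Position 0: "exc"
  Position 1: "xce"
  Position 2: "cee"
  Position 3: "eed"
Trigrams = "exc", "xce", "cee", "eed"


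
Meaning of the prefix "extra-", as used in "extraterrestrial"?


Prefix: extra-
Example: extraterrestrial = extra- + terrestrial
Meaning = beyond


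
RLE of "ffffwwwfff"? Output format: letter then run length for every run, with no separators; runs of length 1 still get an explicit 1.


String: "ffffwwwfff"
Scanning for consecutive runs:
  'f' x 4
  'w' x 3
  'f' x 3
RLE = "f4w3f3"


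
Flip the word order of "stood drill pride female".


Original: "stood drill pride female"
Words (1..n): stood | drill | pride | female
Reversed (n..1): female | pride | drill | stood
Result = "female pride drill stood"


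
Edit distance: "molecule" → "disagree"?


Word 1: "molecule" (length 8)
Word 2: "disagree" (length 8)
One optimal edit sequence (insert/delete/substitute each cost 1):
  1. substitute 'm' -> 'd'  (+1)
  2. substitute 'o' -> 'i'  (+1)
  3. substitute 'l' -> 's'  (+1)
  4. substitute 'e' -> 'a'  (+1)
  5. substitute 'c' -> 'g'  (+1)
  6. substitute 'u' -> 'r'  (+1)
  7. substitute 'l' -> 'e'  (+1)
  8. keep 'e'
Total edit operations: 7
Edit distance = 7


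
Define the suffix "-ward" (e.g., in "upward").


Suffix: -ward
Example: upward (up + -ward)
Meaning = in the direction of


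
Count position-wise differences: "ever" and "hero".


Comparing character by character (same length = 4):
  Pos 0: 'e' vs 'h' !=
  Pos 1: 'v' vs 'e' !=
  Pos 2: 'e' vs 'r' !=
  Pos 3: 'r' vs 'o' !=
Hamming distance = 4


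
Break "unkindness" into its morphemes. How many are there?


Word: "unkindness"
Morphemes: un- | kind | -ness
Each morpheme carries meaning
= 3 morphemes


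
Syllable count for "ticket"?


Word: "ticket"
Syllable breakdown: tick | et
Counting: 2 parts
= 2 syllables


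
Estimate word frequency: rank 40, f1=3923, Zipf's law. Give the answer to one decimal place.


Zipf's law: f(r) = f(1) / r
f(1) = 3923
f(40) = 3923 / 40
= 98.1 occurrences


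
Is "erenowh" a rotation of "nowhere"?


Word: "nowhere", Candidate: "erenowh"
Method: check if candidate is substring of word+word
"nowherenowhere" contains "erenowh"? Yes
Is rotation = Yes


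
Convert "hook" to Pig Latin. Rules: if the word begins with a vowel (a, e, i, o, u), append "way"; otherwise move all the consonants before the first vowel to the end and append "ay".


Word: "hook"
Starts with consonant(s) → move to end, add 'ay'
Consonant cluster: "h"
Pig Latin = "ookhay"


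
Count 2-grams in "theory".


Word: "theory" (length 6)
Number of 2-grams = length - 2 + 1 = 6 - 2 + 1
= 5


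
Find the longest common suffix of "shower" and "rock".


Word 1: "shower"
Word 2: "rock"
Comparing from end:
  Pos -1: 'r' != 'k' (stop)
LCS = "" (length 0)


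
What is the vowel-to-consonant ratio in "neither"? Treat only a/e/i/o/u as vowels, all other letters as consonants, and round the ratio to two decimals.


Word: "neither"
Vowels (a,e,i,o,u): 3
Consonants: 4
Ratio = 3/4
= 0.75


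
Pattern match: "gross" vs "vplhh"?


Pattern of "gross": [0, 1, 2, 3, 3]
Pattern of "vplhh": [0, 1, 2, 3, 3]
Patterns match
Same pattern = Yes


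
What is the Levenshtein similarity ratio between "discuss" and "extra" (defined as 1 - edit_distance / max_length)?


Word 1: "discuss" (length 7)
Word 2: "extra" (length 5)
One optimal edit sequence:
  1. delete 'd'  (+1)
  2. delete 'i'  (+1)
  3. substitute 's' -> 'e'  (+1)
  4. substitute 'c' -> 'x'  (+1)
  5. substitute 'u' -> 't'  (+1)
  6. substitute 's' -> 'r'  (+1)
  7. substitute 's' -> 'a'  (+1)
Edit distance = 7
Max length = max(7, 5) = 7
Similarity = 1 - 7/7
= 0.0000


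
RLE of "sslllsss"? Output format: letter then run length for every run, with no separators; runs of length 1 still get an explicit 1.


String: "sslllsss"
Scanning for consecutive runs:
  's' x 2
  'l' x 3
  's' x 3
RLE = "s2l3s3"


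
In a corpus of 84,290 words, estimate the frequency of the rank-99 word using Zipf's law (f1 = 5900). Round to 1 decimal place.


Zipf's law: f(r) = f(1) / r
f(1) = 5900
f(99) = 5900 / 99
= 59.6 occurrences


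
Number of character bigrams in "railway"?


Word: "railway" (length 7)
Number of 2-grams = length - 2 + 1 = 7 - 2 + 1
= 6


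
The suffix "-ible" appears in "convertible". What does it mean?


Suffix: -ible
As in: convertible -> convert + -ible
Meaning = capable of


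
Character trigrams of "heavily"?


Word: "heavily" (length 7)
Number of trigrams = 7 - 3 + 1 = 5
  Position 0: "hea"
  Position 1: "eav"
  Position 2: "avi"
  Position 3: "vil"
  Position 4: "ily"
Trigrams = "hea", "eav", "avi", "vil", "ily"


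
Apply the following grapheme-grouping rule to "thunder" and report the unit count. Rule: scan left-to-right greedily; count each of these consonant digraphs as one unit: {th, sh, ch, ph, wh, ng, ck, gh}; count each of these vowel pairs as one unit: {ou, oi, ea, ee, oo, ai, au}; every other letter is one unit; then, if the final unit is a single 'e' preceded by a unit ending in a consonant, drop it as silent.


Word: "thunder" (7 letters)
Left-to-right scan:
  1. 'th' (digraph)
  2. 'u' (letter)
  3. 'n' (letter)
  4. 'd' (letter)
  5. 'e' (letter)
  6. 'r' (letter)
Units from scan: 6
Sound units = 6 units


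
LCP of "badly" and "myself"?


Word 1: "badly"
Word 2: "myself"
Comparing from start:
  Pos 0: 'b' != 'm' (stop)
LCP = "" (length 0)


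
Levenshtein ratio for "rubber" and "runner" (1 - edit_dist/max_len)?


Word 1: "rubber" (length 6)
Word 2: "runner" (length 6)
One optimal edit sequence:
  1. keep 'r'
  2. keep 'u'
  3. substitute 'b' -> 'n'  (+1)
  4. substitute 'b' -> 'n'  (+1)
  5. keep 'e'
  6. keep 'r'
Edit distance = 2
Max length = max(6, 6) = 6
Similarity = 1 - 2/6
= 0.6667


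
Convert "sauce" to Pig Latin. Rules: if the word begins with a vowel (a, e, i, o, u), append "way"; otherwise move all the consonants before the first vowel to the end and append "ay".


Word: "sauce"
Starts with consonant(s) → move to end, add 'ay'
Consonant cluster: "s"
Pig Latin = "aucesay"


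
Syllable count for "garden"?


Word: "garden"
Syllable breakdown: gar · den
Counting: 2 parts
= 2 syllables


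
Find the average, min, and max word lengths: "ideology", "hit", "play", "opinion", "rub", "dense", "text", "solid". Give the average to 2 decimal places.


Lengths: "ideology"=8, "hit"=3, "play"=4, "opinion"=7, "rub"=3, "dense"=5, "text"=4, "solid"=5
Sum = 39, Count = 8
Average = 39/8 = 4.88
= avg=4.88, min=3, max=8


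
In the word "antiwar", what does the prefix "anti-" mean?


Prefix: anti-
Example: antiwar (anti- + war)
Meaning = against


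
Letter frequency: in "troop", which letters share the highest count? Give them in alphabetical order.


Word: "troop"
Letter counts:
  'o': 2
  'p': 1
  'r': 1
  't': 1
Maximum count = 2
Most frequent = 'o' (2 times each)


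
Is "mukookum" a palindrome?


Word: "mukookum"
Reversed: "mukookum"
Forward == Backward? mukookum == mukookum
Palindrome = Yes


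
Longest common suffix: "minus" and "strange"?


Word 1: "minus"
Word 2: "strange"
Comparing from end:
  Pos -1: 's' != 'e' (stop)
LCS = "" (length 0)


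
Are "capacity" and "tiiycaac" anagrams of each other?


Word 1: "capacity" → sorted: aaccipty
Word 2: "tiiycaac" → sorted: aacciity
Same letters? aaccipty != aacciity
Anagram = No


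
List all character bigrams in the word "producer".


Word: "producer" (length 8)
Number of bigrams = 8 - 2 + 1 = 7
  Position 0: "pr"
  Position 1: "ro"
  Position 2: "od"
  Position 3: "du"
  Position 4: "uc"
  Position 5: "ce"
  Position 6: "er"
Bigrams = "pr", "ro", "od", "du", "uc", "ce", "er"


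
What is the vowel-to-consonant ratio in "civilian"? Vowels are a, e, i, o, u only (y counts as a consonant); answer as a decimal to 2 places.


Word: "civilian"
Vowels (a,e,i,o,u): 4
Consonants: 4
Ratio = 4/4
= 1.00


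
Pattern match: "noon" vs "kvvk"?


Pattern of "noon": [0, 1, 1, 0]
Pattern of "kvvk": [0, 1, 1, 0]
Patterns match
Same pattern = Yes


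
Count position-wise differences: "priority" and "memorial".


Comparing character by character (same length = 8):
  Pos 0: 'p' vs 'm' !=
  Pos 1: 'r' vs 'e' !=
  Pos 2: 'i' vs 'm' !=
  Pos 3: 'o' vs 'o' =
  Pos 4: 'r' vs 'r' =
  Pos 5: 'i' vs 'i' =
  Pos 6: 't' vs 'a' !=
  Pos 7: 'y' vs 'l' !=
Hamming distance = 5


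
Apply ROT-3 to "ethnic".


Word: "ethnic"
Shift: 3
Each letter → (letter + shift) mod 26:
  'e' (4) + 3 = 7 → 'h'
  't' (19) + 3 = 22 → 'w'
  'h' (7) + 3 = 10 → 'k'
  'n' (13) + 3 = 16 → 'q'
  'i' (8) + 3 = 11 → 'l'
  'c' (2) + 3 = 5 → 'f'
Result = "hwkqlf"


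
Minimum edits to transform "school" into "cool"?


Word 1: "school" (length 6)
Word 2: "cool" (length 4)
One optimal edit sequence (insert/delete/substitute each cost 1):
  1. delete 's'  (+1)
  2. keep 'c'
  3. delete 'h'  (+1)
  4. keep 'o'
  5. keep 'o'
  6. keep 'l'
Total edit operations: 2
Edit distance = 2


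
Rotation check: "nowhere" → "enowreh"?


Word: "nowhere", Candidate: "enowreh"
Method: check if candidate is substring of word+word
"nowherenowhere" contains "enowreh"? No
Is rotation = No


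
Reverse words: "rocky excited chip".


Original: "rocky excited chip"
Words (1..n): rocky | excited | chip
Reversed (n..1): chip | excited | rocky
Result = "chip excited rocky"


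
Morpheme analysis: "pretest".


Word: "pretest"
Morphemes: pre- + test
Each morpheme carries meaning
= 2 morphemes


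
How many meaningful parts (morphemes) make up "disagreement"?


Word: "disagreement"
Morphemes: dis- + agree + -ment
Each morpheme carries meaning
= 3 morphemes


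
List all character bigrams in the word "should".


Word: "should" (length 6)
Number of bigrams = 6 - 2 + 1 = 5
  Position 0: "sh"
  Position 1: "ho"
  Position 2: "ou"
  Position 3: "ul"
  Position 4: "ld"
Bigrams = "sh", "ho", "ou", "ul", "ld"


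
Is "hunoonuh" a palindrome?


Word: "hunoonuh"
Reversed: "hunoonuh"
Forward == Backward? hunoonuh == hunoonuh
Palindrome = Yes


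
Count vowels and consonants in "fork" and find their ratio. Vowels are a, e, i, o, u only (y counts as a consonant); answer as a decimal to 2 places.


Word: "fork"
Vowels (a,e,i,o,u): 1
Consonants: 3
Ratio = 1/3
= 0.33


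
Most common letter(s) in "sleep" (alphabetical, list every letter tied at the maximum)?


Word: "sleep"
Letter counts:
  'e': 2
  'l': 1
  'p': 1
  's': 1
Maximum count = 2
Most frequent = 'e' (2 times each)


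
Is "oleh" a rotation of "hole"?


Word: "hole", Candidate: "oleh"
Method: check if candidate is substring of word+word
"holehole" contains "oleh"? Yes
Is rotation = Yes


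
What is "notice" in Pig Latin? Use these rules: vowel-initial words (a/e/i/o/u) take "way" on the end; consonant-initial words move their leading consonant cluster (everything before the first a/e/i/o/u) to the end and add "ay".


Word: "notice"
Starts with consonant(s) → move to end, add 'ay'
Consonant cluster: "n"
Pig Latin = "oticenay"


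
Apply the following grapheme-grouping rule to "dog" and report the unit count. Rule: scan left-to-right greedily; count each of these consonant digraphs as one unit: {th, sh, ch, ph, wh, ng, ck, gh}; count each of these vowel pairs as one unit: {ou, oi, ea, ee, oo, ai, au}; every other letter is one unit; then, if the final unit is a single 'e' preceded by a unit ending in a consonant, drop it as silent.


Word: "dog" (3 letters)
Left-to-right scan:
  [1] 'd' (letter)
  [2] 'o' (letter)
  [3] 'g' (letter)
Units from scan: 3
Sound units = 3 units


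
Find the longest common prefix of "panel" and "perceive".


Word 1: "panel"
Word 2: "perceive"
Comparing from start:
  Pos 0: 'p' == 'p'
  Pos 1: 'a' != 'e' (stop)
LCP = "p" (length 1)


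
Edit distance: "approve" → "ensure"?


Word 1: "approve" (length 7)
Word 2: "ensure" (length 6)
One optimal edit sequence (insert/delete/substitute each cost 1):
  1. delete 'a'  (+1)
  2. substitute 'p' -> 'e'  (+1)
  3. substitute 'p' -> 'n'  (+1)
  4. substitute 'r' -> 's'  (+1)
  5. substitute 'o' -> 'u'  (+1)
  6. substitute 'v' -> 'r'  (+1)
  7. keep 'e'
Total edit operations: 6
Edit distance = 6


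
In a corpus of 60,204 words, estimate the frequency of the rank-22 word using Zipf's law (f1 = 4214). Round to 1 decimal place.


Zipf's law: f(r) = f(1) / r
f(1) = 4214
f(22) = 4214 / 22
= 191.5 occurrences


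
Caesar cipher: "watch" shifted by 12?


Word: "watch"
Shift: 12
Each letter → (letter + shift) mod 26:
  'w' (22) + 12 = 8 → 'i'
  'a' (0) + 12 = 12 → 'm'
  't' (19) + 12 = 5 → 'f'
  'c' (2) + 12 = 14 → 'o'
  'h' (7) + 12 = 19 → 't'
Result = "imfot"


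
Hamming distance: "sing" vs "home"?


Comparing character by character (same length = 4):
  Pos 0: 's' vs 'h' !=
  Pos 1: 'i' vs 'o' !=
  Pos 2: 'n' vs 'm' !=
  Pos 3: 'g' vs 'e' !=
Hamming distance = 4


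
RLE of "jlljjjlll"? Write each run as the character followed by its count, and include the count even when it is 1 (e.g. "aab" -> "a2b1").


String: "jlljjjlll"
Scanning for consecutive runs:
  'j' x 1
  'l' x 2
  'j' x 3
  'l' x 3
RLE = "j1l2j3l3"


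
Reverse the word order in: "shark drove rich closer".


Original: "shark drove rich closer"
Words (1..n): shark | drove | rich | closer
Reversed (n..1): closer | rich | drove | shark
Result = "closer rich drove shark"


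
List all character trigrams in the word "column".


Word: "column" (length 6)
Number of trigrams = 6 - 3 + 1 = 4
  Position 0: "col"
  Position 1: "olu"
  Position 2: "lum"
  Position 3: "umn"
Trigrams = "col", "olu", "lum", "umn"


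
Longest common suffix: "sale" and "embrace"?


Word 1: "sale"
Word 2: "embrace"
Comparing from end:
  Pos -1: 'e' == 'e'
  Pos -2: 'l' != 'c' (stop)
LCS = "e" (length 1)


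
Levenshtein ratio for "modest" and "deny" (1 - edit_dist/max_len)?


Word 1: "modest" (length 6)
Word 2: "deny" (length 4)
One optimal edit sequence:
  1. delete 'm'  (+1)
  2. delete 'o'  (+1)
  3. keep 'd'
  4. keep 'e'
  5. substitute 's' -> 'n'  (+1)
  6. substitute 't' -> 'y'  (+1)
Edit distance = 4
Max length = max(6, 4) = 6
Similarity = 1 - 4/6
= 0.3333


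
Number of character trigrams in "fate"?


Word: "fate" (length 4)
Number of 3-grams = length - 3 + 1 = 4 - 3 + 1
= 2


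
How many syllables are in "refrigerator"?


Word: "refrigerator"
Syllable breakdown: re | frig | er | a | tor
Counting: 5 parts
= 5 syllables


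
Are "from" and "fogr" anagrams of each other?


Word 1: "from" → sorted: fmor
Word 2: "fogr" → sorted: fgor
Same letters? fmor != fgor
Anagram = No


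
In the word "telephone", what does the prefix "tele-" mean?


Prefix: tele-
As in: telephone -> tele- + phone
Meaning = distant


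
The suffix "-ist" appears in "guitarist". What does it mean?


Suffix: -ist
As in: guitarist -> guitar + -ist
Meaning = one who practices


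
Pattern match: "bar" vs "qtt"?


Pattern of "bar": [0, 1, 2]
Pattern of "qtt": [0, 1, 1]
Patterns do not match
Same pattern = No


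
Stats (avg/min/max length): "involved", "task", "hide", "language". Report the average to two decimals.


Lengths: "involved"=8, "task"=4, "hide"=4, "language"=8
Sum = 24, Count = 4
Average = 24/4 = 6.00
= avg=6.00, min=4, max=8


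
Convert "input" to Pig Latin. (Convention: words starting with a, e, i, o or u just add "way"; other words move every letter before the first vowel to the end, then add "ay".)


Word: "input"
Starts with vowel → add 'way'
Pig Latin = "inputway"


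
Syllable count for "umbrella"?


Word: "umbrella"
Syllable breakdown: um / brel / la
Counting: 3 parts
= 3 syllables


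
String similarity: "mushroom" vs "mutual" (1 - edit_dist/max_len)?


Word 1: "mushroom" (length 8)
Word 2: "mutual" (length 6)
One optimal edit sequence:
  1. keep 'm'
  2. keep 'u'
  3. delete 's'  (+1)
  4. delete 'h'  (+1)
  5. substitute 'r' -> 't'  (+1)
  6. substitute 'o' -> 'u'  (+1)
  7. substitute 'o' -> 'a'  (+1)
  8. substitute 'm' -> 'l'  (+1)
Edit distance = 6
Max length = max(8, 6) = 8
Similarity = 1 - 6/8
= 0.2500


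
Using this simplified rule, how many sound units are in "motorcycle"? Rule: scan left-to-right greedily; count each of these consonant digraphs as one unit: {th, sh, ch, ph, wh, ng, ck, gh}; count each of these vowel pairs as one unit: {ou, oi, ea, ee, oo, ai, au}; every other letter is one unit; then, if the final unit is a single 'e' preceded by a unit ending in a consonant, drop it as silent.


Word: "motorcycle" (10 letters)
Left-to-right scan:
  [1] 'm' (letter)
  [2] 'o' (letter)
  [3] 't' (letter)
  [4] 'o' (letter)
  [5] 'r' (letter)
  [6] 'c' (letter)
  [7] 'y' (letter)
  [8] 'c' (letter)
  [9] 'l' (letter)
  [10] 'e' (letter)
Units from scan: 10
Final unit is 'e' after a consonant -> drop as silent (-1)
Sound units = 9 units


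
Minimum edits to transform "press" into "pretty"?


Word 1: "press" (length 5)
Word 2: "pretty" (length 6)
One optimal edit sequence (insert/delete/substitute each cost 1):
  1. keep 'p'
  2. keep 'r'
  3. keep 'e'
  4. insert 't'  (+1)
  5. substitute 's' -> 't'  (+1)
  6. substitute 's' -> 'y'  (+1)
Total edit operations: 3
Edit distance = 3


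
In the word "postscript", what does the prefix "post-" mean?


Prefix: post-
Example: postscript = post- + script
Meaning = after


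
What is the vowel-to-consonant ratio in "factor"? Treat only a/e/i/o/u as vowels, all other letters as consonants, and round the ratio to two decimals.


Word: "factor"
Vowels (a,e,i,o,u): 2
Consonants: 4
Ratio = 2/4
= 0.50


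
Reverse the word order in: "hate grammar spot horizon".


Original: "hate grammar spot horizon"
Words (1..n): hate | grammar | spot | horizon
Reversed (n..1): horizon | spot | grammar | hate
Result = "horizon spot grammar hate"


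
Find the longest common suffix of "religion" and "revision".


Word 1: "religion"
Word 2: "revision"
Comparing from end:
  Pos -1: 'n' == 'n'
  Pos -2: 'o' == 'o'
  Pos -3: 'i' == 'i'
  Pos -4: 'g' != 's' (stop)
LCS = "ion" (length 3)


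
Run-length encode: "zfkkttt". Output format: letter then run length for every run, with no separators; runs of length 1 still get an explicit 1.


String: "zfkkttt"
Scanning for consecutive runs:
  'z' x 1
  'f' x 1
  'k' x 2
  't' x 3
RLE = "z1f1k2t3"


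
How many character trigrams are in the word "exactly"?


Word: "exactly" (length 7)
Number of 3-grams = length - 3 + 1 = 7 - 3 + 1
= 5


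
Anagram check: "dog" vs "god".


Word 1: "dog" → sorted: dgo
Word 2: "god" → sorted: dgo
Same letters? dgo == dgo
Anagram = Yes


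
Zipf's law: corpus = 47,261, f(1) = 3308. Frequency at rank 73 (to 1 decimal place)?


Zipf's law: f(r) = f(1) / r
f(1) = 3308
f(73) = 3308 / 73
= 45.3 occurrences


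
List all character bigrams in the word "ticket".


Word: "ticket" (length 6)
Number of bigrams = 6 - 2 + 1 = 5
  Position 0: "ti"
  Position 1: "ic"
  Position 2: "ck"
  Position 3: "ke"
  Position 4: "et"
Bigrams = "ti", "ic", "ck", "ke", "et"


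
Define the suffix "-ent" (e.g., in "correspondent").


Suffix: -ent
As in: correspondent -> correspond + -ent
Meaning = one who / that which


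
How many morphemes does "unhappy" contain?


Word: "unhappy"
Morphemes: un- / happy
Each morpheme carries meaning
= 2 morphemes


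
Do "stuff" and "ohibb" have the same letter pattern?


Pattern of "stuff": [0, 1, 2, 3, 3]
Pattern of "ohibb": [0, 1, 2, 3, 3]
Patterns match
Same pattern = Yes


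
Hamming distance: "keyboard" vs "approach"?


Comparing character by character (same length = 8):
  Pos 0: 'k' vs 'a' !=
  Pos 1: 'e' vs 'p' !=
  Pos 2: 'y' vs 'p' !=
  Pos 3: 'b' vs 'r' !=
  Pos 4: 'o' vs 'o' =
  Pos 5: 'a' vs 'a' =
  Pos 6: 'r' vs 'c' !=
  Pos 7: 'd' vs 'h' !=
Hamming distance = 6


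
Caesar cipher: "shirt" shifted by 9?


Word: "shirt"
Shift: 9
Each letter → (letter + shift) mod 26:
  's' (18) + 9 = 1 → 'b'
  'h' (7) + 9 = 16 → 'q'
  'i' (8) + 9 = 17 → 'r'
  'r' (17) + 9 = 0 → 'a'
  't' (19) + 9 = 2 → 'c'
Result = "bqrac"


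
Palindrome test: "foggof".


Word: "foggof"
Reversed: "foggof"
Forward == Backward? foggof == foggof
Palindrome = Yes


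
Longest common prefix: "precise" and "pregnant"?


Word 1: "precise"
Word 2: "pregnant"
Comparing from start:
  Pos 0: 'p' == 'p'
  Pos 1: 'r' == 'r'
  Pos 2: 'e' == 'e'
  Pos 3: 'c' != 'g' (stop)
LCP = "pre" (length 3)


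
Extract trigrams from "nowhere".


Word: "nowhere" (length 7)
Number of trigrams = 7 - 3 + 1 = 5
  Position 0: "now"
  Position 1: "owh"
  Position 2: "whe"
  Position 3: "her"
  Position 4: "ere"
Trigrams = "now", "owh", "whe", "her", "ere"


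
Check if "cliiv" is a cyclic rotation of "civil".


Word: "civil", Candidate: "cliiv"
Method: check if candidate is substring of word+word
"civilcivil" contains "cliiv"? No
Is rotation = No


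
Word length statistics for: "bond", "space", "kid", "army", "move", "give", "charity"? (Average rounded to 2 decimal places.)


Lengths: "bond"=4, "space"=5, "kid"=3, "army"=4, "move"=4, "give"=4, "charity"=7
Sum = 31, Count = 7
Average = 31/7 = 4.43
= avg=4.43, min=3, max=7


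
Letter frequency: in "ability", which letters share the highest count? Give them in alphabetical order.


Word: "ability"
Letter counts:
  'a': 1
  'b': 1
  'i': 2
  'l': 1
  't': 1
  'y': 1
Maximum count = 2
Most frequent = 'i' (2 times each)


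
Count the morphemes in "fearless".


Word: "fearless"
Morphemes: fear / -less
Each morpheme carries meaning
= 2 morphemes


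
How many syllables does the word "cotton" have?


Word: "cotton"
Syllable breakdown: cot-ton
Counting: 2 parts
= 2 syllables


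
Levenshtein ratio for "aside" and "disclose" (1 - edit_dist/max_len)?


Word 1: "aside" (length 5)
Word 2: "disclose" (length 8)
One optimal edit sequence:
  1. insert 'd'  (+1)
  2. substitute 'a' -> 'i'  (+1)
  3. keep 's'
  4. insert 'c'  (+1)
  5. insert 'l'  (+1)
  6. substitute 'i' -> 'o'  (+1)
  7. substitute 'd' -> 's'  (+1)
  8. keep 'e'
Edit distance = 6
Max length = max(5, 8) = 8
Similarity = 1 - 6/8
= 0.2500


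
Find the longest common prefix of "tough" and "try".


Word 1: "tough"
Word 2: "try"
Comparing from start:
  Pos 0: 't' == 't'
  Pos 1: 'o' != 'r' (stop)
LCP = "t" (length 1)


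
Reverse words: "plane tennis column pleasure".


Original: "plane tennis column pleasure"
Words (1..n): plane | tennis | column | pleasure
Reversed (n..1): pleasure | column | tennis | plane
Result = "pleasure column tennis plane"


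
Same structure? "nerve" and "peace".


Pattern of "nerve": [0, 1, 2, 3, 1]
Pattern of "peace": [0, 1, 2, 3, 1]
Patterns match
Same pattern = Yes


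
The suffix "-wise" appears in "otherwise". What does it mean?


Suffix: -wise
As in: otherwise -> other + -wise
Meaning = in the manner of


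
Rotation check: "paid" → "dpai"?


Word: "paid", Candidate: "dpai"
Method: check if candidate is substring of word+word
"paidpaid" contains "dpai"? Yes
Is rotation = Yes


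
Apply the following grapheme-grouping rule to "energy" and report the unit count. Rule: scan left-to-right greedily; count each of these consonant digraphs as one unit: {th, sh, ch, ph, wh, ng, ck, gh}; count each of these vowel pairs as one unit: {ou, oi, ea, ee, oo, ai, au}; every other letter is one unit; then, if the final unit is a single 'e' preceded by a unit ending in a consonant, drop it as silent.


Word: "energy" (6 letters)
Left-to-right scan:
  1. 'e' (letter)
  2. 'n' (letter)
  3. 'e' (letter)
  4. 'r' (letter)
  5. 'g' (letter)
  6. 'y' (letter)
Units from scan: 6
Sound units = 6 units


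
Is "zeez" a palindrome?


Word: "zeez"
Reversed: "zeez"
Forward == Backward? zeez == zeez
Palindrome = Yes


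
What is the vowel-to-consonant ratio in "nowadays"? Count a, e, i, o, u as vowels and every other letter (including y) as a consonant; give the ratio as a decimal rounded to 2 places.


Word: "nowadays"
Vowels (a,e,i,o,u): 3
Consonants: 5
Ratio = 3/5
= 0.60


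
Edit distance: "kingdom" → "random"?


Word 1: "kingdom" (length 7)
Word 2: "random" (length 6)
One optimal edit sequence (insert/delete/substitute each cost 1):
  1. substitute 'k' -> 'r'  (+1)
  2. substitute 'i' -> 'a'  (+1)
  3. keep 'n'
  4. delete 'g'  (+1)
  5. keep 'd'
  6. keep 'o'
  7. keep 'm'
Total edit operations: 3
Edit distance = 3


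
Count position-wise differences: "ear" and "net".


Comparing character by character (same length = 3):
  Pos 0: 'e' vs 'n' !=
  Pos 1: 'a' vs 'e' !=
  Pos 2: 'r' vs 't' !=
Hamming distance = 3


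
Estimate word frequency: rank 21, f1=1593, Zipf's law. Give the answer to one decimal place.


Zipf's law: f(r) = f(1) / r
f(1) = 1593
f(21) = 1593 / 21
= 75.9 occurrences


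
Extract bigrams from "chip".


Word: "chip" (length 4)
Number of bigrams = 4 - 2 + 1 = 3
  Position 0: "ch"
  Position 1: "hi"
  Position 2: "ip"
Bigrams = "ch", "hi", "ip"


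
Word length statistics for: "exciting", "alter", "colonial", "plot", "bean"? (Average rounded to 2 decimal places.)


Lengths: "exciting"=8, "alter"=5, "colonial"=8, "plot"=4, "bean"=4
Sum = 29, Count = 5
Average = 29/5 = 5.80
= avg=5.80, min=4, max=8


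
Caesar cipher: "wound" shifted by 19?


Word: "wound"
Shift: 19
Each letter → (letter + shift) mod 26:
  'w' (22) + 19 = 15 → 'p'
  'o' (14) + 19 = 7 → 'h'
  'u' (20) + 19 = 13 → 'n'
  'n' (13) + 19 = 6 → 'g'
  'd' (3) + 19 = 22 → 'w'
Result = "phngw"


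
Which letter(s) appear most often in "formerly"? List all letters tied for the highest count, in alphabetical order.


Word: "formerly"
Letter counts:
  'e': 1
  'f': 1
  'l': 1
  'm': 1
  'o': 1
  'r': 2
  'y': 1
Maximum count = 2
Most frequent = 'r' (2 times each)


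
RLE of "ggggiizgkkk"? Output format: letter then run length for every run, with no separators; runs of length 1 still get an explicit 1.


String: "ggggiizgkkk"
Scanning for consecutive runs:
  'g' x 4
  'i' x 2
  'z' x 1
  'g' x 1
  'k' x 3
RLE = "g4i2z1g1k3"


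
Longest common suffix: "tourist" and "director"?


Word 1: "tourist"
Word 2: "director"
Comparing from end:
  Pos -1: 't' != 'r' (stop)
LCS = "" (length 0)


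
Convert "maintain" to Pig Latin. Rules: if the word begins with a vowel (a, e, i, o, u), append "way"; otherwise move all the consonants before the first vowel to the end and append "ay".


Word: "maintain"
Starts with consonant(s) → move to end, add 'ay'
Consonant cluster: "m"
Pig Latin = "aintainmay"


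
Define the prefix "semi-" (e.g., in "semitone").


Prefix: semi-
Example: semitone (semi- + tone)
Meaning = half


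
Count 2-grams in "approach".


Word: "approach" (length 8)
Number of 2-grams = length - 2 + 1 = 8 - 2 + 1
= 7


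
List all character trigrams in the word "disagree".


Word: "disagree" (length 8)
Number of trigrams = 8 - 3 + 1 = 6
  Position 0: "dis"
  Position 1: "isa"
  Position 2: "sag"
  Position 3: "agr"
  Position 4: "gre"
  Position 5: "ree"
Trigrams = "dis", "isa", "sag", "agr", "gre", "ree"


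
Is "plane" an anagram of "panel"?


Word 1: "panel" → sorted: aelnp
Word 2: "plane" → sorted: aelnp
Same letters? aelnp == aelnp
Anagram = Yes


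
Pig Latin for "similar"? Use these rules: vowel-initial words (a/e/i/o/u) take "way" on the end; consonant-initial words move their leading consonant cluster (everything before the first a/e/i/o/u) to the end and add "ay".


Word: "similar"
Starts with consonant(s) → move to end, add 'ay'
Consonant cluster: "s"
Pig Latin = "imilarsay"


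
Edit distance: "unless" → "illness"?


Word 1: "unless" (length 6)
Word 2: "illness" (length 7)
One optimal edit sequence (insert/delete/substitute each cost 1):
  1. substitute 'u' -> 'i'  (+1)
  2. substitute 'n' -> 'l'  (+1)
  3. keep 'l'
  4. insert 'n'  (+1)
  5. keep 'e'
  6. keep 's'
  7. keep 's'
Total edit operations: 3
Edit distance = 3
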